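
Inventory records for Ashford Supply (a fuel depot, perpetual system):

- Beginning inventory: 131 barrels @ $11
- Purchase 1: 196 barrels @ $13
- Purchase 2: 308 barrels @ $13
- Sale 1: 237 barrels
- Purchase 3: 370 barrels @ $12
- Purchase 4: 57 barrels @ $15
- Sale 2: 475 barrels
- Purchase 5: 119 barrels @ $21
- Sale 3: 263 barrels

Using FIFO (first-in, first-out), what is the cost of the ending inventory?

Sale 1 (237) [FIFO — oldest first]: 131 @ $11 + 106 @ $13 = $2,819
Sale 2 (475) [FIFO — oldest first]: 90 @ $13 + 308 @ $13 + 77 @ $12 = $6,098
Sale 3 (263) [FIFO — oldest first]: 263 @ $12 = $3,156
Total COGS = $2,819 + $6,098 + $3,156 = $12,073
Ending inventory: 30 @ $12 + 57 @ $15 + 119 @ $21 = $3,714

Ending inventory = $3,714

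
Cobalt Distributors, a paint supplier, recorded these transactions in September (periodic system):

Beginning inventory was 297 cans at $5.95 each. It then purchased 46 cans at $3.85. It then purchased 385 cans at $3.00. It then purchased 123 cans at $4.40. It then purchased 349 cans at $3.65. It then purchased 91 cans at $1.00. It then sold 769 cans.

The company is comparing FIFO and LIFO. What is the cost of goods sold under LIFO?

COGS = $2,524.05

FIFO COGS: 297 @ $5.95 + 46 @ $3.85 + 385 @ $3.00 + 41 @ $4.40 = $3,279.65
LIFO COGS: 91 @ $1.00 + 349 @ $3.65 + 123 @ $4.40 + 206 @ $3.00 = $2,524.05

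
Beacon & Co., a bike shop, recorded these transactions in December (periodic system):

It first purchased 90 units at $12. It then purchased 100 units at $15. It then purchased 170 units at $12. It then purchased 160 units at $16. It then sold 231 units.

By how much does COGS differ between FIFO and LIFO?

FIFO COGS: 90 @ $12 + 100 @ $15 + 41 @ $12 = $3,072
LIFO COGS: 160 @ $16 + 71 @ $12 = $3,412
Difference = |$3,072 − $3,412| = $340

$340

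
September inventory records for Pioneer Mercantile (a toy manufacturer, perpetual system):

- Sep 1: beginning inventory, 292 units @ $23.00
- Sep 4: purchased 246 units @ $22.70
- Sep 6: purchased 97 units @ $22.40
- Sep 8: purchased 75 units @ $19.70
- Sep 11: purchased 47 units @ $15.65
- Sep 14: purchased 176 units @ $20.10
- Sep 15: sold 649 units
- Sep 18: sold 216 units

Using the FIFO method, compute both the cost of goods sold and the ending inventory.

COGS = $18,856.85; ending inventory = $1,366.80

Sep 15, 649 sold [FIFO — oldest first]: 292 @ $23.00 + 246 @ $22.70 + 97 @ $22.40 + 14 @ $19.70 = $14,748.80
Sep 18, 216 sold [FIFO — oldest first]: 61 @ $19.70 + 47 @ $15.65 + 108 @ $20.10 = $4,108.05
Total COGS = $14,748.80 + $4,108.05 = $18,856.85
Ending inventory: 68 @ $20.10 = $1,366.80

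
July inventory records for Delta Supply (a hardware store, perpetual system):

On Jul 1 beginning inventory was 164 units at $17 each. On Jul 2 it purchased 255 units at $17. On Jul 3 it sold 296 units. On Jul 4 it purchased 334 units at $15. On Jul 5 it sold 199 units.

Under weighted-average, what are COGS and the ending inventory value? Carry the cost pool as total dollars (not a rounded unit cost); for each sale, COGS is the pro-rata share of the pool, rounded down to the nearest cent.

After Jul 1: 164 on hand, pool $2,788.00 (≈ $17.0000 each)
After Jul 2: 419 on hand, pool $7,123.00 (≈ $17.0000 each)
Jul 3, sell 296: 296/419 × $7,123.00 → $5,032.00
After Jul 4: 457 on hand, pool $7,101.00 (≈ $15.5383 each)
Jul 5, sell 199: 199/457 × $7,101.00 → $3,092.12
Total COGS = $5,032.00 + $3,092.12 = $8,124.12
Ending inventory (cost pool remaining) = $4,008.88
Check: goods available $12,133.00 = COGS $8,124.12 + ending $4,008.88

COGS = $8,124.12; ending inventory = $4,008.88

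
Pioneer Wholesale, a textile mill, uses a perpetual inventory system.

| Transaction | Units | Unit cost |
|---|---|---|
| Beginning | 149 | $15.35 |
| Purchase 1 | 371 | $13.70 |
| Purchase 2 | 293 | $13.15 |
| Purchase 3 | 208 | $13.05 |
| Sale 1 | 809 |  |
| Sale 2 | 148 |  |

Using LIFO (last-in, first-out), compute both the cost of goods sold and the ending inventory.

Sale 1 (809) [LIFO — newest first]: 208 @ $13.05 + 293 @ $13.15 + 308 @ $13.70 = $10,786.95
Sale 2 (148) [LIFO — newest first]: 63 @ $13.70 + 85 @ $15.35 = $2,167.85
Total COGS = $10,786.95 + $2,167.85 = $12,954.80
Ending inventory: 64 @ $15.35 = $982.40

COGS = $12,954.80; ending inventory = $982.40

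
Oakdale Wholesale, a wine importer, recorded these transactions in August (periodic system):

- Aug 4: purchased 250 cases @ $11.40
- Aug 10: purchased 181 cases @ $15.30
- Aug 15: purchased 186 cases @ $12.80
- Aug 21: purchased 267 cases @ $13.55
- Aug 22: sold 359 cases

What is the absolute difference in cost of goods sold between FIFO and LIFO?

$277.75

FIFO COGS: 250 @ $11.40 + 109 @ $15.30 = $4,517.70
LIFO COGS: 267 @ $13.55 + 92 @ $12.80 = $4,795.45
Difference = |$4,517.70 − $4,795.45| = $277.75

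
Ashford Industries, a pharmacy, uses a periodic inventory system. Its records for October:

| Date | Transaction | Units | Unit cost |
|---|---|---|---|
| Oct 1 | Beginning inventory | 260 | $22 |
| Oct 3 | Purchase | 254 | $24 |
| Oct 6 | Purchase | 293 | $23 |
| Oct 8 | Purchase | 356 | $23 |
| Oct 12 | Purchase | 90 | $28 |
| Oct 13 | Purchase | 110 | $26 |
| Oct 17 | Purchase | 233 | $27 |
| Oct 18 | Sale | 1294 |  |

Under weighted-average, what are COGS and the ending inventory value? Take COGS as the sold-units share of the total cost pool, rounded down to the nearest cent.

Oct 18, sell 1294: 1294/1596 × $38,414.00 → $31,145.18
Ending inventory (cost pool remaining) = $7,268.82

COGS = $31,145.18; ending inventory = $7,268.82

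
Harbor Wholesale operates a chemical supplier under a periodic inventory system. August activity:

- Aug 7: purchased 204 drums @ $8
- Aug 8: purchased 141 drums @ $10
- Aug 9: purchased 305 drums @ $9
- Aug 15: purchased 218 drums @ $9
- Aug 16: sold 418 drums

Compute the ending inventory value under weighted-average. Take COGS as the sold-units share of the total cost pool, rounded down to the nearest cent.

Ending inventory = $4,017.34

Aug 16, sell 418: 418/868 × $7,749.00 → $3,731.66
Ending inventory (cost pool remaining) = $4,017.34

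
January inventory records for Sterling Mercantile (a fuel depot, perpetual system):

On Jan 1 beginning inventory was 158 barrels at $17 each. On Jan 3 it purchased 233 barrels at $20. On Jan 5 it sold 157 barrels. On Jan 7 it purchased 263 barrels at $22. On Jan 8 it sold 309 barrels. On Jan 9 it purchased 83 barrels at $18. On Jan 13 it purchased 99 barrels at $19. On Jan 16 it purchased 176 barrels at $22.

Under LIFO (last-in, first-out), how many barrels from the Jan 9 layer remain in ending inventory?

83

Jan 5, 157 sold [LIFO — newest first]: 157 @ $20 = $3,140
Jan 8, 309 sold [LIFO — newest first]: 263 @ $22 + 46 @ $20 = $6,706
Total COGS = $3,140 + $6,706 = $9,846
Ending inventory: 158 @ $17 + 30 @ $20 + 83 @ $18 + 99 @ $19 + 176 @ $22 = $10,533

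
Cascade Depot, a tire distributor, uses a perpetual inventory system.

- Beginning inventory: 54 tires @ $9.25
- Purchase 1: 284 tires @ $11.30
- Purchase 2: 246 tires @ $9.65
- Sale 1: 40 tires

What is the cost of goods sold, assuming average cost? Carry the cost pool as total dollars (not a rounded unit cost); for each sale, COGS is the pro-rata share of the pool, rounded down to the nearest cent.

After Beginning: 54 on hand, pool $499.50 (≈ $9.2500 each)
After Purchase 1: 338 on hand, pool $3,708.70 (≈ $10.9725 each)
After Purchase 2: 584 on hand, pool $6,082.60 (≈ $10.4154 each)
Sale 1, sell 40: 40/584 × $6,082.60 → $416.61
Ending inventory (cost pool remaining) = $5,665.99
Check: goods available $6,082.60 = COGS $416.61 + ending $5,665.99

COGS = $416.61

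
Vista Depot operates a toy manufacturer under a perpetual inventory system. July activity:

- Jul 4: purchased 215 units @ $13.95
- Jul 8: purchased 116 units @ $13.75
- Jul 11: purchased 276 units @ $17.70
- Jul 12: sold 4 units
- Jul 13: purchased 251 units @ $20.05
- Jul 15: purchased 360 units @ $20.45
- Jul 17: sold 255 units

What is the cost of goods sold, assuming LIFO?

COGS = $5,285.55

Jul 12, 4 sold [LIFO — newest first]: 4 @ $17.70 = $70.80
Jul 17, 255 sold [LIFO — newest first]: 255 @ $20.45 = $5,214.75
Total COGS = $70.80 + $5,214.75 = $5,285.55
Ending inventory: 215 @ $13.95 + 116 @ $13.75 + 272 @ $17.70 + 251 @ $20.05 + 105 @ $20.45 = $16,588.45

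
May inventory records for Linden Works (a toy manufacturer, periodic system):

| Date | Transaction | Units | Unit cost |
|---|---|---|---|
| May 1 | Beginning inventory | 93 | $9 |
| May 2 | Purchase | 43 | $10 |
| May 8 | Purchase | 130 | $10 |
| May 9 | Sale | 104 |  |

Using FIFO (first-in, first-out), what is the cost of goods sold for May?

COGS = $947

May 9, 104 sold [FIFO — oldest first]: 93 @ $9 + 11 @ $10 = $947
Ending inventory: 32 @ $10 + 130 @ $10 = $1,620
Check: goods available $2,567 = COGS $947 + ending $1,620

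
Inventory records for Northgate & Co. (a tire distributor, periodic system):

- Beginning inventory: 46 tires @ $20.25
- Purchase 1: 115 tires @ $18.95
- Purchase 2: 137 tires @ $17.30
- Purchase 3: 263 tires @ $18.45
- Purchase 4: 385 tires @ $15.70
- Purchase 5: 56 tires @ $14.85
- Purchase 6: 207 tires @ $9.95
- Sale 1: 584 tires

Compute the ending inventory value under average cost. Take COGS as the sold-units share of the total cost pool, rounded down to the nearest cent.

Ending inventory = $9,961.21

Sale 1, sell 584: 584/1209 × $19,268.95 → $9,307.74
Ending inventory (cost pool remaining) = $9,961.21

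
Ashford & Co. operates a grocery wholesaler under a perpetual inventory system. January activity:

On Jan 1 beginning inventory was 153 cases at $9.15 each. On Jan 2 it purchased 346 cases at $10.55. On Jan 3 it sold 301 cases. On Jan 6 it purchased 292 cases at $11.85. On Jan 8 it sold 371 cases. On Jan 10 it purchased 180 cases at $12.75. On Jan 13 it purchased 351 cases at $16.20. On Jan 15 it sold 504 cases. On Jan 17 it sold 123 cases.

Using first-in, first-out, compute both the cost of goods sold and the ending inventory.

Jan 3, 301 sold [FIFO — oldest first]: 153 @ $9.15 + 148 @ $10.55 = $2,961.35
Jan 8, 371 sold [FIFO — oldest first]: 198 @ $10.55 + 173 @ $11.85 = $4,138.95
Jan 15, 504 sold [FIFO — oldest first]: 119 @ $11.85 + 180 @ $12.75 + 205 @ $16.20 = $7,026.15
Jan 17, 123 sold [FIFO — oldest first]: 123 @ $16.20 = $1,992.60
Total COGS = $2,961.35 + $4,138.95 + $7,026.15 + $1,992.60 = $16,119.05
Ending inventory: 23 @ $16.20 = $372.60

COGS = $16,119.05; ending inventory = $372.60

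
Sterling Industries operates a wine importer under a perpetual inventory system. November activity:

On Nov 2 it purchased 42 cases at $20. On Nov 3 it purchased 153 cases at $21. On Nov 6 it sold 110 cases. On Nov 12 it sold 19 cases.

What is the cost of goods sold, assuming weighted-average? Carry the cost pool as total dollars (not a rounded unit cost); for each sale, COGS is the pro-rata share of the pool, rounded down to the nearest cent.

After Nov 2: 42 on hand, pool $840.00 (≈ $20.0000 each)
After Nov 3: 195 on hand, pool $4,053.00 (≈ $20.7846 each)
Nov 6, sell 110: 110/195 × $4,053.00 → $2,286.30
Nov 12, sell 19: 19/85 × $1,766.70 → $394.90
Total COGS = $2,286.30 + $394.90 = $2,681.20
Ending inventory (cost pool remaining) = $1,371.80

COGS = $2,681.20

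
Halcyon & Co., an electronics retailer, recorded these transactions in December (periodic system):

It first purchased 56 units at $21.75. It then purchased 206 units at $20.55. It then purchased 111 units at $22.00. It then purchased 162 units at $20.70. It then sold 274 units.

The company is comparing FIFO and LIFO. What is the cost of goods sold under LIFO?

COGS = $5,815.95

FIFO COGS: 56 @ $21.75 + 206 @ $20.55 + 12 @ $22.00 = $5,715.30
LIFO COGS: 162 @ $20.70 + 111 @ $22.00 + 1 @ $20.55 = $5,815.95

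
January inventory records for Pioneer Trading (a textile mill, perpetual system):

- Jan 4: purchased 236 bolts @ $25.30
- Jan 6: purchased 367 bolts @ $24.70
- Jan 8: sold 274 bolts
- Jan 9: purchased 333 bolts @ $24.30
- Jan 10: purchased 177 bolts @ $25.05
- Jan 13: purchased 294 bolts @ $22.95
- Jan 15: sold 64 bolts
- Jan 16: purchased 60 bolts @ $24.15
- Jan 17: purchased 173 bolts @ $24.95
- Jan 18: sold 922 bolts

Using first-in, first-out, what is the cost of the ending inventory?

Jan 8, 274 sold [FIFO — oldest first]: 236 @ $25.30 + 38 @ $24.70 = $6,909.40
Jan 15, 64 sold [FIFO — oldest first]: 64 @ $24.70 = $1,580.80
Jan 18, 922 sold [FIFO — oldest first]: 265 @ $24.70 + 333 @ $24.30 + 177 @ $25.05 + 147 @ $22.95 = $22,444.90
Total COGS = $6,909.40 + $1,580.80 + $22,444.90 = $30,935.10
Ending inventory: 147 @ $22.95 + 60 @ $24.15 + 173 @ $24.95 = $9,139.00

Ending inventory = $9,139.00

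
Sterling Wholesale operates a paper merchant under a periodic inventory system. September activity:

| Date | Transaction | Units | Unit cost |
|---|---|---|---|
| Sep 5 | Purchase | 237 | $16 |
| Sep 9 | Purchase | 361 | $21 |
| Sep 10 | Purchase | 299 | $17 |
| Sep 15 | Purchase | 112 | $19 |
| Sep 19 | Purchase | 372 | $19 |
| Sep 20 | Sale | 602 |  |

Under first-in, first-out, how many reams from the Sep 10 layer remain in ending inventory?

Sep 20, 602 sold [FIFO — oldest first]: 237 @ $16 + 361 @ $21 + 4 @ $17 = $11,441
Ending inventory: 295 @ $17 + 112 @ $19 + 372 @ $19 = $14,211

295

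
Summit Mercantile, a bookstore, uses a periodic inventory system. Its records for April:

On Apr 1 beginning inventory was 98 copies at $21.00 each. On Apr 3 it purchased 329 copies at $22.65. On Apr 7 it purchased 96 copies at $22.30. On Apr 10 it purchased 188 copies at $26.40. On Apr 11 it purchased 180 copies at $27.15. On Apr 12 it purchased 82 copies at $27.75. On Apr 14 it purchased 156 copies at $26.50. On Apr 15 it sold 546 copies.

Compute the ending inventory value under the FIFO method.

Apr 15, 546 sold [FIFO — oldest first]: 98 @ $21.00 + 329 @ $22.65 + 96 @ $22.30 + 23 @ $26.40 = $12,257.85
Ending inventory: 165 @ $26.40 + 180 @ $27.15 + 82 @ $27.75 + 156 @ $26.50 = $15,652.50

Ending inventory = $15,652.50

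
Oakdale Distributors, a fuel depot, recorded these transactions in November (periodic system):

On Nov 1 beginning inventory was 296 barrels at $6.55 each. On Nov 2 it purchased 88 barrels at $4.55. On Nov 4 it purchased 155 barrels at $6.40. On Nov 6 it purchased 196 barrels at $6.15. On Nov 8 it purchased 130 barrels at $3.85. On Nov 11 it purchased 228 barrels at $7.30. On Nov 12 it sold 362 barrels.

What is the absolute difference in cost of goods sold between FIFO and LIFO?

FIFO COGS: 296 @ $6.55 + 66 @ $4.55 = $2,239.10
LIFO COGS: 228 @ $7.30 + 130 @ $3.85 + 4 @ $6.15 = $2,189.50
Difference = |$2,239.10 − $2,189.50| = $49.60

$49.60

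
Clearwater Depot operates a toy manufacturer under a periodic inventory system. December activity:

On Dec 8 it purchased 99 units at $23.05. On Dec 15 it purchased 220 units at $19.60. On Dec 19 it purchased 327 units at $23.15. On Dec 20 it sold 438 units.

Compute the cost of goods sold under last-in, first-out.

Dec 20, 438 sold [LIFO — newest first]: 327 @ $23.15 + 111 @ $19.60 = $9,745.65
Ending inventory: 99 @ $23.05 + 109 @ $19.60 = $4,418.35

COGS = $9,745.65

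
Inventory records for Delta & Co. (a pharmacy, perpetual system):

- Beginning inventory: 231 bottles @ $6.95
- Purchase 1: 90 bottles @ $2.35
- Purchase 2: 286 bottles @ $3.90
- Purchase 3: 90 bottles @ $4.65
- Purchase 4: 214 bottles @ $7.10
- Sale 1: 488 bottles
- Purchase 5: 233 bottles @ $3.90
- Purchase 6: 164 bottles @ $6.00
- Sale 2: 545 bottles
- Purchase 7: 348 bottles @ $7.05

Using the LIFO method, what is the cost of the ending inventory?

Ending inventory = $4,162.25

Sale 1 (488) [LIFO — newest first]: 214 @ $7.10 + 90 @ $4.65 + 184 @ $3.90 = $2,655.50
Sale 2 (545) [LIFO — newest first]: 164 @ $6.00 + 233 @ $3.90 + 102 @ $3.90 + 46 @ $2.35 = $2,398.60
Total COGS = $2,655.50 + $2,398.60 = $5,054.10
Ending inventory: 231 @ $6.95 + 44 @ $2.35 + 348 @ $7.05 = $4,162.25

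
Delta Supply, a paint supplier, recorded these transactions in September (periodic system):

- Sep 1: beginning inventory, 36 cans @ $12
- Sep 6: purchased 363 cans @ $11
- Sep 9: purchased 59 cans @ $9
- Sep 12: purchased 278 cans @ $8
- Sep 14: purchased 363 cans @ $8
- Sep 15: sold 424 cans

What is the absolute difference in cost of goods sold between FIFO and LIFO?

$1,258

FIFO COGS: 36 @ $12 + 363 @ $11 + 25 @ $9 = $4,650
LIFO COGS: 363 @ $8 + 61 @ $8 = $3,392
Difference = |$4,650 − $3,392| = $1,258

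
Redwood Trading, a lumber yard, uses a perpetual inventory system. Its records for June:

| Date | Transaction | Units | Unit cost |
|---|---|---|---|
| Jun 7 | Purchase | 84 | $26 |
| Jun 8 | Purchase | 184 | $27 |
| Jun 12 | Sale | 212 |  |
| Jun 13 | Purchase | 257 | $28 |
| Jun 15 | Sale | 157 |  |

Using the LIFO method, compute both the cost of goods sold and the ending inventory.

COGS = $10,092; ending inventory = $4,256

Jun 12, 212 sold [LIFO — newest first]: 184 @ $27 + 28 @ $26 = $5,696
Jun 15, 157 sold [LIFO — newest first]: 157 @ $28 = $4,396
Total COGS = $5,696 + $4,396 = $10,092
Ending inventory: 56 @ $26 + 100 @ $28 = $4,256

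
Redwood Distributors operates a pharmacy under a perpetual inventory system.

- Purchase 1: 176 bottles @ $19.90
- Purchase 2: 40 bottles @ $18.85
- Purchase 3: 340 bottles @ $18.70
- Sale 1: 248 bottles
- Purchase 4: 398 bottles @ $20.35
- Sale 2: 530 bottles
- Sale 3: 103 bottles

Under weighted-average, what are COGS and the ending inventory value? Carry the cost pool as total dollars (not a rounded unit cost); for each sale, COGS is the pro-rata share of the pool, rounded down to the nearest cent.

After Purchase 1: 176 on hand, pool $3,502.40 (≈ $19.9000 each)
After Purchase 2: 216 on hand, pool $4,256.40 (≈ $19.7056 each)
After Purchase 3: 556 on hand, pool $10,614.40 (≈ $19.0906 each)
Sale 1, sell 248: 248/556 × $10,614.40 → $4,734.48
After Purchase 4: 706 on hand, pool $13,979.22 (≈ $19.8006 each)
Sale 2, sell 530: 530/706 × $13,979.22 → $10,494.31
Sale 3, sell 103: 103/176 × $3,484.91 → $2,039.46
Total COGS = $4,734.48 + $10,494.31 + $2,039.46 = $17,268.25
Ending inventory (cost pool remaining) = $1,445.45

COGS = $17,268.25; ending inventory = $1,445.45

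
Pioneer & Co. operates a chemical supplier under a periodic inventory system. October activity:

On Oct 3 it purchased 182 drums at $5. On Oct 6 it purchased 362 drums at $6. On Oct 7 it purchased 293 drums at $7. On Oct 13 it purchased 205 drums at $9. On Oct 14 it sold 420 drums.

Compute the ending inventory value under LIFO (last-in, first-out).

Ending inventory = $3,628

Oct 14, 420 sold [LIFO — newest first]: 205 @ $9 + 215 @ $7 = $3,350
Ending inventory: 182 @ $5 + 362 @ $6 + 78 @ $7 = $3,628
Check: goods available $6,978 = COGS $3,350 + ending $3,628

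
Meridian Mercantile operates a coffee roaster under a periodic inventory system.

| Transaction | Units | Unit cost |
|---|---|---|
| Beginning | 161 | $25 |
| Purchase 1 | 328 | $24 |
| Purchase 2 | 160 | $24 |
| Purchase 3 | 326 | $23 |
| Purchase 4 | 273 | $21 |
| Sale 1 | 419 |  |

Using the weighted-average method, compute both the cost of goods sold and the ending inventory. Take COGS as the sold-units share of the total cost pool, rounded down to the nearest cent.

COGS = $9,725.63; ending inventory = $19,242.37

Sale 1, sell 419: 419/1248 × $28,968.00 → $9,725.63
Ending inventory (cost pool remaining) = $19,242.37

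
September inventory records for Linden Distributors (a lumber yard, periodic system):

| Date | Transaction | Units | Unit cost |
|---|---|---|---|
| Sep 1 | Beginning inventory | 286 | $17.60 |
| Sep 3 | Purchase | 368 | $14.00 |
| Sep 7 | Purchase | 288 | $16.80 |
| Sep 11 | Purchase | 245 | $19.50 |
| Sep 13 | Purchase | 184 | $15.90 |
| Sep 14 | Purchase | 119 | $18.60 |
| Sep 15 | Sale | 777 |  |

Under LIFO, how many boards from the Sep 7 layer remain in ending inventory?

59

Sep 15, 777 sold [LIFO — newest first]: 119 @ $18.60 + 184 @ $15.90 + 245 @ $19.50 + 229 @ $16.80 = $13,763.70
Ending inventory: 286 @ $17.60 + 368 @ $14.00 + 59 @ $16.80 = $11,176.80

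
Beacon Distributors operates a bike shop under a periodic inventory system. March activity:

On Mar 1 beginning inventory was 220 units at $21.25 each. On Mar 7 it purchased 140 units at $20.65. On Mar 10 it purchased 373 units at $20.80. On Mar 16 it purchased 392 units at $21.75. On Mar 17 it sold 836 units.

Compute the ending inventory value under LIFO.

Ending inventory = $6,099.85

Mar 17, 836 sold [LIFO — newest first]: 392 @ $21.75 + 373 @ $20.80 + 71 @ $20.65 = $17,750.55
Ending inventory: 220 @ $21.25 + 69 @ $20.65 = $6,099.85
Check: goods available $23,850.40 = COGS $17,750.55 + ending $6,099.85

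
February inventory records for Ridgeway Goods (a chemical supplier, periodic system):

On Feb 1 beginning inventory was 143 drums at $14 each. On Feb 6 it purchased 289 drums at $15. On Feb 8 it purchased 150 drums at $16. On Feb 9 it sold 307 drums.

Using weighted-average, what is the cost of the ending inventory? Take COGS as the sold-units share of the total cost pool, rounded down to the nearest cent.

Feb 9, sell 307: 307/582 × $8,737.00 → $4,608.69
Ending inventory (cost pool remaining) = $4,128.31

Ending inventory = $4,128.31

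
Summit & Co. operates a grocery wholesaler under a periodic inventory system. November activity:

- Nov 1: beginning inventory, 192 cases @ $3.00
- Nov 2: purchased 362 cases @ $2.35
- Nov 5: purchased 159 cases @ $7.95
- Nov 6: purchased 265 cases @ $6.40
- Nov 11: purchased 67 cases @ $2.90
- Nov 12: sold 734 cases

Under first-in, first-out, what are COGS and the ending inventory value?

COGS = $2,825.15; ending inventory = $1,755.90

Nov 12, 734 sold [FIFO — oldest first]: 192 @ $3.00 + 362 @ $2.35 + 159 @ $7.95 + 21 @ $6.40 = $2,825.15
Ending inventory: 244 @ $6.40 + 67 @ $2.90 = $1,755.90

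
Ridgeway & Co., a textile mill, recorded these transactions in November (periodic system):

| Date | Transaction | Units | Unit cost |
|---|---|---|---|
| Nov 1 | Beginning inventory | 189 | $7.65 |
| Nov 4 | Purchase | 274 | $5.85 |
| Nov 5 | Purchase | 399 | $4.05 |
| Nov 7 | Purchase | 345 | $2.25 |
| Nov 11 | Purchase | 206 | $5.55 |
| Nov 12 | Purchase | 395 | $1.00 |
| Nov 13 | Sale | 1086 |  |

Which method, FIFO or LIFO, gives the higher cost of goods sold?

FIFO COGS: 189 @ $7.65 + 274 @ $5.85 + 399 @ $4.05 + 224 @ $2.25 = $5,168.70
LIFO COGS: 395 @ $1.00 + 206 @ $5.55 + 345 @ $2.25 + 140 @ $4.05 = $2,881.55

FIFO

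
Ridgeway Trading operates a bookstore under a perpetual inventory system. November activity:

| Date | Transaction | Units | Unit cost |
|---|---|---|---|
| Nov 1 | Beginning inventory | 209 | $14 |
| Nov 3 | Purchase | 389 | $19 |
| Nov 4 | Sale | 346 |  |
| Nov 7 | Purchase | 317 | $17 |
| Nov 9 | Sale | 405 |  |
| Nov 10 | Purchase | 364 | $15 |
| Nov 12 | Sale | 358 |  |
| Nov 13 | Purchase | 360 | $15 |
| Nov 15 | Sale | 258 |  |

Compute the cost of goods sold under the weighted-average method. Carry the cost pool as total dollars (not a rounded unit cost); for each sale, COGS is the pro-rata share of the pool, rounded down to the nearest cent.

After Nov 1: 209 on hand, pool $2,926.00 (≈ $14.0000 each)
After Nov 3: 598 on hand, pool $10,317.00 (≈ $17.2525 each)
Nov 4, sell 346: 346/598 × $10,317.00 → $5,969.36
After Nov 7: 569 on hand, pool $9,736.64 (≈ $17.1118 each)
Nov 9, sell 405: 405/569 × $9,736.64 → $6,930.29
After Nov 10: 528 on hand, pool $8,266.35 (≈ $15.6560 each)
Nov 12, sell 358: 358/528 × $8,266.35 → $5,604.83
After Nov 13: 530 on hand, pool $8,061.52 (≈ $15.2104 each)
Nov 15, sell 258: 258/530 × $8,061.52 → $3,924.28
Total COGS = $5,969.36 + $6,930.29 + $5,604.83 + $3,924.28 = $22,428.76
Ending inventory (cost pool remaining) = $4,137.24

COGS = $22,428.76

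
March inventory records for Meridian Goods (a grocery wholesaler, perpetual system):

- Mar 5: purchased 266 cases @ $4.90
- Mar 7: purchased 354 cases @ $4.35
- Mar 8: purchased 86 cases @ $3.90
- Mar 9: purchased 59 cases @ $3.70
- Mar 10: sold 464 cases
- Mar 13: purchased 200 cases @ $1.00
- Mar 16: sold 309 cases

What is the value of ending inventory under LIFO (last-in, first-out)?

Mar 10, 464 sold [LIFO — newest first]: 59 @ $3.70 + 86 @ $3.90 + 319 @ $4.35 = $1,941.35
Mar 16, 309 sold [LIFO — newest first]: 200 @ $1.00 + 35 @ $4.35 + 74 @ $4.90 = $714.85
Total COGS = $1,941.35 + $714.85 = $2,656.20
Ending inventory: 192 @ $4.90 = $940.80

Ending inventory = $940.80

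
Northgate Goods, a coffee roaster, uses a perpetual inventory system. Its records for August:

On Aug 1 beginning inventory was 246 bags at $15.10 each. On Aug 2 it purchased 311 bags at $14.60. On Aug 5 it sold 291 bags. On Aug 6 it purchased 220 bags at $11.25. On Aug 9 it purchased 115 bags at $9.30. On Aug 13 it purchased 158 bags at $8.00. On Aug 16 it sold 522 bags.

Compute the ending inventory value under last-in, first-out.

Ending inventory = $3,578.70

Aug 5, 291 sold [LIFO — newest first]: 291 @ $14.60 = $4,248.60
Aug 16, 522 sold [LIFO — newest first]: 158 @ $8.00 + 115 @ $9.30 + 220 @ $11.25 + 20 @ $14.60 + 9 @ $15.10 = $5,236.40
Total COGS = $4,248.60 + $5,236.40 = $9,485.00
Ending inventory: 237 @ $15.10 = $3,578.70
Check: goods available $13,063.70 = COGS $9,485.00 + ending $3,578.70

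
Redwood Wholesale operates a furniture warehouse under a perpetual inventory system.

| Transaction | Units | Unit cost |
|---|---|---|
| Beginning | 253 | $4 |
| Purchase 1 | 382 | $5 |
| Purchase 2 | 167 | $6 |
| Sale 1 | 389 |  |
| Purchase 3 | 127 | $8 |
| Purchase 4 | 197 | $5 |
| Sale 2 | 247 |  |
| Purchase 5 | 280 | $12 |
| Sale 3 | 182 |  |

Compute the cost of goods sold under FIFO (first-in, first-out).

COGS = $4,052

Sale 1 (389) [FIFO — oldest first]: 253 @ $4 + 136 @ $5 = $1,692
Sale 2 (247) [FIFO — oldest first]: 246 @ $5 + 1 @ $6 = $1,236
Sale 3 (182) [FIFO — oldest first]: 166 @ $6 + 16 @ $8 = $1,124
Total COGS = $1,692 + $1,236 + $1,124 = $4,052
Ending inventory: 111 @ $8 + 197 @ $5 + 280 @ $12 = $5,233
Check: goods available $9,285 = COGS $4,052 + ending $5,233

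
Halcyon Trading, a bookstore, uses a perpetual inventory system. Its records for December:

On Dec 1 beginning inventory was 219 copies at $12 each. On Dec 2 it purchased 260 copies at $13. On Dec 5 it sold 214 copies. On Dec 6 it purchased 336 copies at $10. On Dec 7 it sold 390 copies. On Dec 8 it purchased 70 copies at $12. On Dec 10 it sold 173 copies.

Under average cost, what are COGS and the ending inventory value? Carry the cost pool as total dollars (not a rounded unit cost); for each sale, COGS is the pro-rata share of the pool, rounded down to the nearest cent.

After Dec 1: 219 on hand, pool $2,628.00 (≈ $12.0000 each)
After Dec 2: 479 on hand, pool $6,008.00 (≈ $12.5428 each)
Dec 5, sell 214: 214/479 × $6,008.00 → $2,684.15
After Dec 6: 601 on hand, pool $6,683.85 (≈ $11.1212 each)
Dec 7, sell 390: 390/601 × $6,683.85 → $4,337.27
After Dec 8: 281 on hand, pool $3,186.58 (≈ $11.3401 each)
Dec 10, sell 173: 173/281 × $3,186.58 → $1,961.84
Total COGS = $2,684.15 + $4,337.27 + $1,961.84 = $8,983.26
Ending inventory (cost pool remaining) = $1,224.74

COGS = $8,983.26; ending inventory = $1,224.74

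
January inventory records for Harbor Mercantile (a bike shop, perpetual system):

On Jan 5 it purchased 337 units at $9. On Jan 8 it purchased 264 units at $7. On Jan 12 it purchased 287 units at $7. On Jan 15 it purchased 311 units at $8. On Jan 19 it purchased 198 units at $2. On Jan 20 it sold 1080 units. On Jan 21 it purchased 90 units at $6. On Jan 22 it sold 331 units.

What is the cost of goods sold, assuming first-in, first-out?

Jan 20, 1080 sold [FIFO — oldest first]: 337 @ $9 + 264 @ $7 + 287 @ $7 + 192 @ $8 = $8,426
Jan 22, 331 sold [FIFO — oldest first]: 119 @ $8 + 198 @ $2 + 14 @ $6 = $1,432
Total COGS = $8,426 + $1,432 = $9,858
Ending inventory: 76 @ $6 = $456

COGS = $9,858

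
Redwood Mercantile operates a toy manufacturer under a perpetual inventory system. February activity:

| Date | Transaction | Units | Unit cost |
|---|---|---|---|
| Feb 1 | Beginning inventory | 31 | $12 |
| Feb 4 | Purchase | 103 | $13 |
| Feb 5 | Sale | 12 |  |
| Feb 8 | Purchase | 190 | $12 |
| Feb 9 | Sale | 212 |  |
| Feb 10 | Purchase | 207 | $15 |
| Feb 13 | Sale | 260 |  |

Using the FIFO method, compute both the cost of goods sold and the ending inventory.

COGS = $6,391; ending inventory = $705

Feb 5, 12 sold [FIFO — oldest first]: 12 @ $12 = $144
Feb 9, 212 sold [FIFO — oldest first]: 19 @ $12 + 103 @ $13 + 90 @ $12 = $2,647
Feb 13, 260 sold [FIFO — oldest first]: 100 @ $12 + 160 @ $15 = $3,600
Total COGS = $144 + $2,647 + $3,600 = $6,391
Ending inventory: 47 @ $15 = $705
Check: goods available $7,096 = COGS $6,391 + ending $705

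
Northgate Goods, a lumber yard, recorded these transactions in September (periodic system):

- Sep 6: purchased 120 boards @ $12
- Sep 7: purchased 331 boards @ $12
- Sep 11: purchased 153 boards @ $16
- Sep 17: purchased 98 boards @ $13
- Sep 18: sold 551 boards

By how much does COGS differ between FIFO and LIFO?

$310

FIFO COGS: 120 @ $12 + 331 @ $12 + 100 @ $16 = $7,012
LIFO COGS: 98 @ $13 + 153 @ $16 + 300 @ $12 = $7,322
Difference = |$7,012 − $7,322| = $310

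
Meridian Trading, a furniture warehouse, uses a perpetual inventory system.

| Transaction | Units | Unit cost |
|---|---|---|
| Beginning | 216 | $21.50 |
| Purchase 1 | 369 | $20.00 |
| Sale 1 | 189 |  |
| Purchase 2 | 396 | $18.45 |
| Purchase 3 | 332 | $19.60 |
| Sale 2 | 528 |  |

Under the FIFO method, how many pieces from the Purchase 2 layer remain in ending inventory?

Sale 1 (189) [FIFO — oldest first]: 189 @ $21.50 = $4,063.50
Sale 2 (528) [FIFO — oldest first]: 27 @ $21.50 + 369 @ $20.00 + 132 @ $18.45 = $10,395.90
Total COGS = $4,063.50 + $10,395.90 = $14,459.40
Ending inventory: 264 @ $18.45 + 332 @ $19.60 = $11,378.00

264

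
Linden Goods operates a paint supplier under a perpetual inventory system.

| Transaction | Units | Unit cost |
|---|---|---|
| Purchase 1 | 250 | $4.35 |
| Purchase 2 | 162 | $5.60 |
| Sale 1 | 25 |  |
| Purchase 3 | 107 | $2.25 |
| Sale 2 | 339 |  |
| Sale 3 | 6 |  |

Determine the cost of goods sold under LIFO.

COGS = $1,587.30

Sale 1 (25) [LIFO — newest first]: 25 @ $5.60 = $140.00
Sale 2 (339) [LIFO — newest first]: 107 @ $2.25 + 137 @ $5.60 + 95 @ $4.35 = $1,421.20
Sale 3 (6) [LIFO — newest first]: 6 @ $4.35 = $26.10
Total COGS = $140.00 + $1,421.20 + $26.10 = $1,587.30
Ending inventory: 149 @ $4.35 = $648.15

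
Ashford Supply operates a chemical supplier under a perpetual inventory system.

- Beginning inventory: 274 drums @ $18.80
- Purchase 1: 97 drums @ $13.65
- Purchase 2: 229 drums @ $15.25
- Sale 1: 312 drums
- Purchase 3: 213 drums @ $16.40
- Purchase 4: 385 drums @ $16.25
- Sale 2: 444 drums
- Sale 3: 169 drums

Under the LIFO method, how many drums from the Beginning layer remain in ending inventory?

273

Sale 1 (312) [LIFO — newest first]: 229 @ $15.25 + 83 @ $13.65 = $4,625.20
Sale 2 (444) [LIFO — newest first]: 385 @ $16.25 + 59 @ $16.40 = $7,223.85
Sale 3 (169) [LIFO — newest first]: 154 @ $16.40 + 14 @ $13.65 + 1 @ $18.80 = $2,735.50
Total COGS = $4,625.20 + $7,223.85 + $2,735.50 = $14,584.55
Ending inventory: 273 @ $18.80 = $5,132.40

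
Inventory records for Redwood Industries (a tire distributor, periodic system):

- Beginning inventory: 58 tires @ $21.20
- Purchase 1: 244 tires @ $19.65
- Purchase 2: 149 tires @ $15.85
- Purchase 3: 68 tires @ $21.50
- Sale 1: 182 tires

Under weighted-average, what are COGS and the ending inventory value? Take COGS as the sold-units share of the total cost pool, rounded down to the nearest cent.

Sale 1, sell 182: 182/519 × $9,847.85 → $3,453.38
Ending inventory (cost pool remaining) = $6,394.47

COGS = $3,453.38; ending inventory = $6,394.47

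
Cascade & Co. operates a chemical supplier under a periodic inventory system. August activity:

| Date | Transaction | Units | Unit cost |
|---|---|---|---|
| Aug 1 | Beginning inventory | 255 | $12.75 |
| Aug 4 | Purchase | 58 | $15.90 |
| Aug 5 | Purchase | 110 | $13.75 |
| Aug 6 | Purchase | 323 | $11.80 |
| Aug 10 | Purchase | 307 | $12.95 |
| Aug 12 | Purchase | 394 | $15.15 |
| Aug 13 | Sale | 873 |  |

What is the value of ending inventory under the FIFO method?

Aug 13, 873 sold [FIFO — oldest first]: 255 @ $12.75 + 58 @ $15.90 + 110 @ $13.75 + 323 @ $11.80 + 127 @ $12.95 = $11,142.00
Ending inventory: 180 @ $12.95 + 394 @ $15.15 = $8,300.10

Ending inventory = $8,300.10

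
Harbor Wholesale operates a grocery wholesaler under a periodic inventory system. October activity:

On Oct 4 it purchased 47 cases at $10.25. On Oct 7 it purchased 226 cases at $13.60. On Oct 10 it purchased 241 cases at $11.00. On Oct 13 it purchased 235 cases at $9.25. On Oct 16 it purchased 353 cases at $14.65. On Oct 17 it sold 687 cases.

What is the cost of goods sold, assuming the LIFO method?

Oct 17, 687 sold [LIFO — newest first]: 353 @ $14.65 + 235 @ $9.25 + 99 @ $11.00 = $8,434.20
Ending inventory: 47 @ $10.25 + 226 @ $13.60 + 142 @ $11.00 = $5,117.35

COGS = $8,434.20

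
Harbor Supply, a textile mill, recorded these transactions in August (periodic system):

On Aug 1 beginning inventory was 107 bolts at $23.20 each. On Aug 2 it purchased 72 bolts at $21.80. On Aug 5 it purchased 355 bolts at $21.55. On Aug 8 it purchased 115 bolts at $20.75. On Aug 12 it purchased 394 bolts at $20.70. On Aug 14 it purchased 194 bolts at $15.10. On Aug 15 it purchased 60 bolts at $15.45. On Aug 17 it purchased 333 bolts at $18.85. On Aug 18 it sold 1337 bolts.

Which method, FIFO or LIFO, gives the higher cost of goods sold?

FIFO

FIFO COGS: 107 @ $23.20 + 72 @ $21.80 + 355 @ $21.55 + 115 @ $20.75 + 394 @ $20.70 + 194 @ $15.10 + 60 @ $15.45 + 40 @ $18.85 = $26,854.70
LIFO COGS: 333 @ $18.85 + 60 @ $15.45 + 194 @ $15.10 + 394 @ $20.70 + 115 @ $20.75 + 241 @ $21.55 = $25,869.05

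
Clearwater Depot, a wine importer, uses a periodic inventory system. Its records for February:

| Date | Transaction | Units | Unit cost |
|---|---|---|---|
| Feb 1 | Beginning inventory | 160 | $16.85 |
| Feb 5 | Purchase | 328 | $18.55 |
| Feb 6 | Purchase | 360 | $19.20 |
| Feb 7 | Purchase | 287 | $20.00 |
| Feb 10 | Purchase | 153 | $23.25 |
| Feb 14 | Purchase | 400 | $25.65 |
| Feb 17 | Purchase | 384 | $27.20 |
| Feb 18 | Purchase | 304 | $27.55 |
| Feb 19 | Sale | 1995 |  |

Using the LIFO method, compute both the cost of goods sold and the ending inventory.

Feb 19, 1995 sold [LIFO — newest first]: 304 @ $27.55 + 384 @ $27.20 + 400 @ $25.65 + 153 @ $23.25 + 287 @ $20.00 + 360 @ $19.20 + 107 @ $18.55 = $47,274.10
Ending inventory: 160 @ $16.85 + 221 @ $18.55 = $6,795.55

COGS = $47,274.10; ending inventory = $6,795.55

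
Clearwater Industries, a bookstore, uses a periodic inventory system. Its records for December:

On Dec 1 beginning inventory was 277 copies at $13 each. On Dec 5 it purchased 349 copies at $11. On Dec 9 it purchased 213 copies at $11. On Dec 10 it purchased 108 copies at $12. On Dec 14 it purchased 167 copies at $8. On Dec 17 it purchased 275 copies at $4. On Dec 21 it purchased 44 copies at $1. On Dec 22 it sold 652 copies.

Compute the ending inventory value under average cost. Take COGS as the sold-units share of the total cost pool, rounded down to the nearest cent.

Dec 22, sell 652: 652/1433 × $13,559.00 → $6,169.20
Ending inventory (cost pool remaining) = $7,389.80
Check: goods available $13,559.00 = COGS $6,169.20 + ending $7,389.80

Ending inventory = $7,389.80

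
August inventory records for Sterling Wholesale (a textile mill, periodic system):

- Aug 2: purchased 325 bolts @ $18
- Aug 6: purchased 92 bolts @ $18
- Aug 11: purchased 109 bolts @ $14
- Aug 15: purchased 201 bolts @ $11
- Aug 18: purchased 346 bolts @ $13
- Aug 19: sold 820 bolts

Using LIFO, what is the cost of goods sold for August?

COGS = $11,187

Aug 19, 820 sold [LIFO — newest first]: 346 @ $13 + 201 @ $11 + 109 @ $14 + 92 @ $18 + 72 @ $18 = $11,187
Ending inventory: 253 @ $18 = $4,554
Check: goods available $15,741 = COGS $11,187 + ending $4,554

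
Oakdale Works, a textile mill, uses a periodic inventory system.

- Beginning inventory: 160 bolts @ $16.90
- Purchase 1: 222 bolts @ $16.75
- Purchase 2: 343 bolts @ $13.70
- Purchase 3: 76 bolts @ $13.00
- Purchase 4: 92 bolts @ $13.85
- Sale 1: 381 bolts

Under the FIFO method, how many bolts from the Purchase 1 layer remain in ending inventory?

Sale 1 (381) [FIFO — oldest first]: 160 @ $16.90 + 221 @ $16.75 = $6,405.75
Ending inventory: 1 @ $16.75 + 343 @ $13.70 + 76 @ $13.00 + 92 @ $13.85 = $6,978.05

1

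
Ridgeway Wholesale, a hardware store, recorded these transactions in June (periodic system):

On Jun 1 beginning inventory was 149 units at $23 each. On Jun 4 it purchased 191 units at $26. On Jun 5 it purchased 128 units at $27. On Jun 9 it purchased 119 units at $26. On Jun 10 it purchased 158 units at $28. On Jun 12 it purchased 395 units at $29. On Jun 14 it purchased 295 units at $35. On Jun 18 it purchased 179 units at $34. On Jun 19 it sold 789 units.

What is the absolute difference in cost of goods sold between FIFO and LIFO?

$4,903

FIFO COGS: 149 @ $23 + 191 @ $26 + 128 @ $27 + 119 @ $26 + 158 @ $28 + 44 @ $29 = $20,643
LIFO COGS: 179 @ $34 + 295 @ $35 + 315 @ $29 = $25,546
Difference = |$20,643 − $25,546| = $4,903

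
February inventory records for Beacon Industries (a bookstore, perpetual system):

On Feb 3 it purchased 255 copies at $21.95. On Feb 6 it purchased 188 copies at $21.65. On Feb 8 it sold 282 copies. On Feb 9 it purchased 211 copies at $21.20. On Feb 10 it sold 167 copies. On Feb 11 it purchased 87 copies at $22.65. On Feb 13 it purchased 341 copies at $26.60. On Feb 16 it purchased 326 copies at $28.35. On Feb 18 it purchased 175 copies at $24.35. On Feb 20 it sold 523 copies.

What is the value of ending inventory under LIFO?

Ending inventory = $14,922.70

Feb 8, 282 sold [LIFO — newest first]: 188 @ $21.65 + 94 @ $21.95 = $6,133.50
Feb 10, 167 sold [LIFO — newest first]: 167 @ $21.20 = $3,540.40
Feb 20, 523 sold [LIFO — newest first]: 175 @ $24.35 + 326 @ $28.35 + 22 @ $26.60 = $14,088.55
Total COGS = $6,133.50 + $3,540.40 + $14,088.55 = $23,762.45
Ending inventory: 161 @ $21.95 + 44 @ $21.20 + 87 @ $22.65 + 319 @ $26.60 = $14,922.70
Check: goods available $38,685.15 = COGS $23,762.45 + ending $14,922.70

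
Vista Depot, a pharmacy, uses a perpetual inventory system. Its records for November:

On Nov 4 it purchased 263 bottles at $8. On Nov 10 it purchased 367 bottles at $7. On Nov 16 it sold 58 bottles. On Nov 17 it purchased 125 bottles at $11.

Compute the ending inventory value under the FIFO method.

Nov 16, 58 sold [FIFO — oldest first]: 58 @ $8 = $464
Ending inventory: 205 @ $8 + 367 @ $7 + 125 @ $11 = $5,584

Ending inventory = $5,584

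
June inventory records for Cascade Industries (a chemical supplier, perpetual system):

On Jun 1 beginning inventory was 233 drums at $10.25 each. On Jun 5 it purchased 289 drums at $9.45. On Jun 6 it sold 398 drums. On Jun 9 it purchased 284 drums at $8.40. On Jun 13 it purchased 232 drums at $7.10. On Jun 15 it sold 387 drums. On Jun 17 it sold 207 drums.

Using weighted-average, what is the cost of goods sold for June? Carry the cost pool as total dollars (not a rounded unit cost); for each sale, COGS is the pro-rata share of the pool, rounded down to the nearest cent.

COGS = $8,774.83

After Jun 1: 233 on hand, pool $2,388.25 (≈ $10.2500 each)
After Jun 5: 522 on hand, pool $5,119.30 (≈ $9.8071 each)
Jun 6, sell 398: 398/522 × $5,119.30 → $3,903.22
After Jun 9: 408 on hand, pool $3,601.68 (≈ $8.8276 each)
After Jun 13: 640 on hand, pool $5,248.88 (≈ $8.2014 each)
Jun 15, sell 387: 387/640 × $5,248.88 → $3,173.93
Jun 17, sell 207: 207/253 × $2,074.95 → $1,697.68
Total COGS = $3,903.22 + $3,173.93 + $1,697.68 = $8,774.83
Ending inventory (cost pool remaining) = $377.27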